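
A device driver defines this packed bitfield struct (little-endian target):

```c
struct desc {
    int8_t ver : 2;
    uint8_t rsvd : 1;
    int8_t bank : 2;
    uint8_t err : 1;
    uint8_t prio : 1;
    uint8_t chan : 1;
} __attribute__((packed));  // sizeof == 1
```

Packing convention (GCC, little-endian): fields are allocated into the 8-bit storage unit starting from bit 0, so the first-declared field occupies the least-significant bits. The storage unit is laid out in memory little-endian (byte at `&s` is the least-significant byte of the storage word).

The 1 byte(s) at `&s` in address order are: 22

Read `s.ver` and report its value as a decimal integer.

-2

[0]=0x22 (little-endian) → word 0x22
ver [0+:2] = (word>>0) & 0x3 = 2  ←
rsvd [2+:1] = (word>>2) & 0x1 = 0
bank [3+:2] = (word>>3) & 0x3 = 0
err [5+:1] = (word>>5) & 0x1 = 1
prio [6+:1] = (word>>6) & 0x1 = 0
chan [7+:1] = (word>>7) & 0x1 = 0
ver signed 2b, MSB=1: 2 - 4 = -2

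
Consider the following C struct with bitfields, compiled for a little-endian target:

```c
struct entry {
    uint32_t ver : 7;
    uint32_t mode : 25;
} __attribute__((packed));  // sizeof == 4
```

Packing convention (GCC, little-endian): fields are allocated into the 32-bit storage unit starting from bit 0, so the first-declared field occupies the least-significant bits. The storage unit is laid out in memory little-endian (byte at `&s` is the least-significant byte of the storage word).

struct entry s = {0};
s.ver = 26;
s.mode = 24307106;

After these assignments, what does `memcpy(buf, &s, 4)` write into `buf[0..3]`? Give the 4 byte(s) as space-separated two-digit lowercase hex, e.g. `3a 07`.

1a d1 72 b9

[0+:7] ver=26 & 0x7f = 0x1a; word=0x0000001a
[7+:25] mode=24307106 & 0x1ffffff = 0x172e5a2; word=0xb972d11a
word = 0xb972d11a → little-endian bytes:
  [0]=0x1a  [1]=0xd1  [2]=0x72  [3]=0xb9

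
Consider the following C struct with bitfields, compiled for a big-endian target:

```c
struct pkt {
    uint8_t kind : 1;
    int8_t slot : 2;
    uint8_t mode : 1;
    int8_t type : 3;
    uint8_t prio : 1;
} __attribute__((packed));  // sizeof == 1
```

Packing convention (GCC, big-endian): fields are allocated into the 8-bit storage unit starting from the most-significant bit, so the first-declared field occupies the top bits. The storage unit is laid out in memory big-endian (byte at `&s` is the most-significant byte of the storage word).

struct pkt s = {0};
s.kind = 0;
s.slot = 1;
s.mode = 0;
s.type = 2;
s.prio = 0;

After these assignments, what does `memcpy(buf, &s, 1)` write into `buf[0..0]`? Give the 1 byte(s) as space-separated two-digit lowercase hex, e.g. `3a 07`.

24

[7+:1] kind=0 & 0x1 = 0x0; word=0x00
[5+:2] slot=1 & 0x3 = 0x1; word=0x20
[4+:1] mode=0 & 0x1 = 0x0; word=0x20
[1+:3] type=2 & 0x7 = 0x2; word=0x24
[0+:1] prio=0 & 0x1 = 0x0; word=0x24
word = 0x24 → big-endian bytes:
  [0]=0x24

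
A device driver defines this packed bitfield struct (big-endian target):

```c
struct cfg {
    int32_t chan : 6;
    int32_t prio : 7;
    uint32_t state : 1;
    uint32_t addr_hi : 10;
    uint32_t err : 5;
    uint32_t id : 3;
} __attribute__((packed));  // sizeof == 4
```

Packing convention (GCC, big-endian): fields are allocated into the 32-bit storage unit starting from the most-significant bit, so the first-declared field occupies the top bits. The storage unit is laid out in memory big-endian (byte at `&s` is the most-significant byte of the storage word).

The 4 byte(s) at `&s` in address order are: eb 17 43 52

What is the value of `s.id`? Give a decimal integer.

2

[0]=0xeb [1]=0x17 [2]=0x43 [3]=0x52 (big-endian) → word 0xeb174352
chan:6 @ bit 26 → (0xeb174352>>26)&0x3f = 0x3a
prio:7 @ bit 19 → (0xeb174352>>19)&0x7f = 0x62
state:1 @ bit 18 → (0xeb174352>>18)&0x1 = 0x1
addr_hi:10 @ bit 8 → (0xeb174352>>8)&0x3ff = 0x343
err:5 @ bit 3 → (0xeb174352>>3)&0x1f = 0xa
id:3 @ bit 0 → (0xeb174352>>0)&0x7 = 0x2  ←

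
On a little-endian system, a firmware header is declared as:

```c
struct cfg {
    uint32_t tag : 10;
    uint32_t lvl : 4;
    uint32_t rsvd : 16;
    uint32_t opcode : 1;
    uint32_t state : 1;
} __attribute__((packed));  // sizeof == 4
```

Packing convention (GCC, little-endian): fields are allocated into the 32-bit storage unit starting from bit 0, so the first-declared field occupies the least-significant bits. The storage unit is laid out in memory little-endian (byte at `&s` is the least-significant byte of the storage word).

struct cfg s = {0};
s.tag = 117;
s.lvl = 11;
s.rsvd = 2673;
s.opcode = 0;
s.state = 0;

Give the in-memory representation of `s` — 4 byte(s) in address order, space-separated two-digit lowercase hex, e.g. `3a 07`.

tag (10b) val=117 bits=0x75 at bit 0: 0x00000075
lvl (4b) val=11 bits=0xb at bit 10: 0x00002c75
rsvd (16b) val=2673 bits=0xa71 at bit 14: 0x029c6c75
opcode (1b) val=0 bits=0x0 at bit 30: 0x029c6c75
state (1b) val=0 bits=0x0 at bit 31: 0x029c6c75
word = 0x029c6c75 → little-endian bytes:
  [0]=0x75  [1]=0x6c  [2]=0x9c  [3]=0x02

75 6c 9c 02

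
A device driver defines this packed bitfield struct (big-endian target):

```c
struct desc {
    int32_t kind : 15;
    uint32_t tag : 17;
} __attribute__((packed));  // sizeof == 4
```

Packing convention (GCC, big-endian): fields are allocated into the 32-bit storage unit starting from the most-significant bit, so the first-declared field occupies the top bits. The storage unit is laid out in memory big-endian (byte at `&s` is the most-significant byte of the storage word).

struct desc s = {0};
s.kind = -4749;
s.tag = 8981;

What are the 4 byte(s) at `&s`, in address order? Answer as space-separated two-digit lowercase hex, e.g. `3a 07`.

kind (15b) val=-4749 bits=0x6d73 at bit 17: 0xdae60000
tag (17b) val=8981 bits=0x2315 at bit 0: 0xdae62315
word = 0xdae62315 → big-endian bytes:
  [0]=0xda  [1]=0xe6  [2]=0x23  [3]=0x15

da e6 23 15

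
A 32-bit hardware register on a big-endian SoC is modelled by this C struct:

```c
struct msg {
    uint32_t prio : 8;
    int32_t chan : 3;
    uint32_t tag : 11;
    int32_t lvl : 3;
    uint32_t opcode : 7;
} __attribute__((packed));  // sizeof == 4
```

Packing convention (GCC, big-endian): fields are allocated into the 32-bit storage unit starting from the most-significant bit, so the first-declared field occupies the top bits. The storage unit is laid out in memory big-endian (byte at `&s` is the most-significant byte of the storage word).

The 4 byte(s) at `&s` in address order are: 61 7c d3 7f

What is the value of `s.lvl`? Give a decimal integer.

-2

[0]=0x61 [1]=0x7c [2]=0xd3 [3]=0x7f (big-endian) → word 0x617cd37f
prio:8 @ bit 24 → (0x617cd37f>>24)&0xff = 0x61
chan:3 @ bit 21 → (0x617cd37f>>21)&0x7 = 0x3
tag:11 @ bit 10 → (0x617cd37f>>10)&0x7ff = 0x734
lvl:3 @ bit 7 → (0x617cd37f>>7)&0x7 = 0x6  ←
opcode:7 @ bit 0 → (0x617cd37f>>0)&0x7f = 0x7f
lvl signed 3b, MSB=1: 6 - 8 = -2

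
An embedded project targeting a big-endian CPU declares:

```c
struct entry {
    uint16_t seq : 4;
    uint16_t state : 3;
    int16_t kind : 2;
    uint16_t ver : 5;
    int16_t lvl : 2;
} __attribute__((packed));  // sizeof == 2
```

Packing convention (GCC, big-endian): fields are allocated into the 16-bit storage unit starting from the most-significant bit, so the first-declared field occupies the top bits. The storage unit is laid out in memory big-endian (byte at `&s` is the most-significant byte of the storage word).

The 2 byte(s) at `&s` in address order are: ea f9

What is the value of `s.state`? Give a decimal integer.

5

[0]=0xea [1]=0xf9 (big-endian) → word 0xeaf9
seq [12+:4] = (word>>12) & 0xf = 14
state [9+:3] = (word>>9) & 0x7 = 5  ←
kind [7+:2] = (word>>7) & 0x3 = 1
ver [2+:5] = (word>>2) & 0x1f = 30
lvl [0+:2] = (word>>0) & 0x3 = 1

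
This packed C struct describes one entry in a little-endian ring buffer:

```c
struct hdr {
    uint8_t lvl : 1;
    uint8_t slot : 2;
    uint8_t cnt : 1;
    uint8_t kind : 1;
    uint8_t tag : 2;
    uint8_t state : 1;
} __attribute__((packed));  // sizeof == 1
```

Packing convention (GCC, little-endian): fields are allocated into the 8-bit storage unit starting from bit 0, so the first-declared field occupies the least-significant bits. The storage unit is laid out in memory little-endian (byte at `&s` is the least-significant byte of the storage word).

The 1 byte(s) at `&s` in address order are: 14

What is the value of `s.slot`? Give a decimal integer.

2

[0]=0x14 (little-endian) → word 0x14
lvl:1 @ bit 0 → (0x14>>0)&0x1 = 0x0
slot:2 @ bit 1 → (0x14>>1)&0x3 = 0x2  ←
cnt:1 @ bit 3 → (0x14>>3)&0x1 = 0x0
kind:1 @ bit 4 → (0x14>>4)&0x1 = 0x1
tag:2 @ bit 5 → (0x14>>5)&0x3 = 0x0
state:1 @ bit 7 → (0x14>>7)&0x1 = 0x0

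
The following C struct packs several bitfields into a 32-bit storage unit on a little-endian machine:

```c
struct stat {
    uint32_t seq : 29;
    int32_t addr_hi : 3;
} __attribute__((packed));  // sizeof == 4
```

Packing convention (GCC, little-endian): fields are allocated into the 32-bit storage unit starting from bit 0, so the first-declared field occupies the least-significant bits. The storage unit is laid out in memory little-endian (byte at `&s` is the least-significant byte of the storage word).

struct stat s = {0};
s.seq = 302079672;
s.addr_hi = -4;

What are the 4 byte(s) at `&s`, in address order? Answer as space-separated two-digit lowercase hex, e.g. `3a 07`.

b8 5e 01 92

seq:29 = 302079672 → 0x12015eb8 << 0 → word 0x12015eb8
addr_hi:3 = -4 → 0x4 << 29 → word 0x92015eb8
word = 0x92015eb8 → little-endian bytes:
  [0]=0xb8  [1]=0x5e  [2]=0x01  [3]=0x92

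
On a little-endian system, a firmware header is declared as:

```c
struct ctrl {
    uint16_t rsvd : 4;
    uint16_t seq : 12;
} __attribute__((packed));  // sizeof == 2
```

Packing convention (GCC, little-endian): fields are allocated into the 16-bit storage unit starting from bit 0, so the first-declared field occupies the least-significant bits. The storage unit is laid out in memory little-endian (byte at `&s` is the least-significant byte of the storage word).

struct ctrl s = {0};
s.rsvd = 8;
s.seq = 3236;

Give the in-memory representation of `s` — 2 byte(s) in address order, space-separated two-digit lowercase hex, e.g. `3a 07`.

rsvd (4b) val=8 bits=0x8 at bit 0: 0x0008
seq (12b) val=3236 bits=0xca4 at bit 4: 0xca48
word = 0xca48 → little-endian bytes:
  [0]=0x48  [1]=0xca

48 ca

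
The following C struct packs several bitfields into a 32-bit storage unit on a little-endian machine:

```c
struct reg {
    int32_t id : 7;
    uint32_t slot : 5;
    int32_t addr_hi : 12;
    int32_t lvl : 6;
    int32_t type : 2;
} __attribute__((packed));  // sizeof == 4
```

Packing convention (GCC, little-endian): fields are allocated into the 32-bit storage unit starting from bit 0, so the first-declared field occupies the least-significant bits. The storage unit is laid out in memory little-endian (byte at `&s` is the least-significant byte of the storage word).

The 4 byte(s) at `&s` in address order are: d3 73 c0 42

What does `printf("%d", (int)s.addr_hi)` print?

-1017

[0]=0xd3 [1]=0x73 [2]=0xc0 [3]=0x42 (little-endian) → word 0x42c073d3
id [0+:7] = (word>>0) & 0x7f = 83
slot [7+:5] = (word>>7) & 0x1f = 7
addr_hi [12+:12] = (word>>12) & 0xfff = 3079  ←
lvl [24+:6] = (word>>24) & 0x3f = 2
type [30+:2] = (word>>30) & 0x3 = 1
addr_hi signed 12b, MSB=1: 3079 - 4096 = -1017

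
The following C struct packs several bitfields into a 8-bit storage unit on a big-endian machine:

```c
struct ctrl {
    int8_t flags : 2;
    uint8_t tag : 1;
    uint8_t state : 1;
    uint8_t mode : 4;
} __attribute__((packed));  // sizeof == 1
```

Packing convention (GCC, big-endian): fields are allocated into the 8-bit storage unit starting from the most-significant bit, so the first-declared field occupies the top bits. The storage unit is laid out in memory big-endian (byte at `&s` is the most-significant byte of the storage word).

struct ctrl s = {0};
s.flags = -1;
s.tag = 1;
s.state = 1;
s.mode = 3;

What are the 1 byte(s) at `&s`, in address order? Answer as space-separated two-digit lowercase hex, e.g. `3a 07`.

flags (2b) val=-1 bits=0x3 at bit 6: 0xc0
tag (1b) val=1 bits=0x1 at bit 5: 0xe0
state (1b) val=1 bits=0x1 at bit 4: 0xf0
mode (4b) val=3 bits=0x3 at bit 0: 0xf3
word = 0xf3 → big-endian bytes:
  [0]=0xf3

f3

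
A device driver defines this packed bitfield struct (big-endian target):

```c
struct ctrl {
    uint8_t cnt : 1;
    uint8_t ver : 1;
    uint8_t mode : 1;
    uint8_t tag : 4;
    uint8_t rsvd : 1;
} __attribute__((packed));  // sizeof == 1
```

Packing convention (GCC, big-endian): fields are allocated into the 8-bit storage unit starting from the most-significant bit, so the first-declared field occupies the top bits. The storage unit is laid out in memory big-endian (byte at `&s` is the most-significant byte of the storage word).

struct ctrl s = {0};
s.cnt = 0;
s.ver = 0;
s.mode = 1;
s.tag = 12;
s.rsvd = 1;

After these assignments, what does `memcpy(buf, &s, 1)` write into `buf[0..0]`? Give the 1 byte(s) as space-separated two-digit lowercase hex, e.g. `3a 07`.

[7+:1] cnt=0 & 0x1 = 0x0; word=0x00
[6+:1] ver=0 & 0x1 = 0x0; word=0x00
[5+:1] mode=1 & 0x1 = 0x1; word=0x20
[1+:4] tag=12 & 0xf = 0xc; word=0x38
[0+:1] rsvd=1 & 0x1 = 0x1; word=0x39
word = 0x39 → big-endian bytes:
  [0]=0x39

39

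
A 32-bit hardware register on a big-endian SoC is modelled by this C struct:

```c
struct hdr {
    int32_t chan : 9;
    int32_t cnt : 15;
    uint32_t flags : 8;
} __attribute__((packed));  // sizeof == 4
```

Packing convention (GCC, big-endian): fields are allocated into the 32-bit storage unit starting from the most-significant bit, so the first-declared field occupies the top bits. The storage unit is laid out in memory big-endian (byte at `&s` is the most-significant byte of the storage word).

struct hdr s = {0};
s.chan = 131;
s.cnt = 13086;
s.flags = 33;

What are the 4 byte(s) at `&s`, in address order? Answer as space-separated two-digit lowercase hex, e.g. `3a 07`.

41 b3 1e 21

chan:9 = 131 → 0x83 << 23 → word 0x41800000
cnt:15 = 13086 → 0x331e << 8 → word 0x41b31e00
flags:8 = 33 → 0x21 << 0 → word 0x41b31e21
word = 0x41b31e21 → big-endian bytes:
  [0]=0x41  [1]=0xb3  [2]=0x1e  [3]=0x21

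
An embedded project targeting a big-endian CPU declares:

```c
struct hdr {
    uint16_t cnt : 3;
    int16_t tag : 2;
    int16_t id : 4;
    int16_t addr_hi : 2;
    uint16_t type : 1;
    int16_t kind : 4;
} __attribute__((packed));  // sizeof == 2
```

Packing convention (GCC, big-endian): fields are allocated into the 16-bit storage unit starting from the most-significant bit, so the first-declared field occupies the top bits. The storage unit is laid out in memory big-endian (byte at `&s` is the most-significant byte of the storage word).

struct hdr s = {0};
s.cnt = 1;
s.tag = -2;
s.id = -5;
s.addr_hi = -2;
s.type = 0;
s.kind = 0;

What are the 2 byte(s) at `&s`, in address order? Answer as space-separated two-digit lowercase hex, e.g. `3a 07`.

[13+:3] cnt=1 & 0x7 = 0x1; word=0x2000
[11+:2] tag=-2 & 0x3 = 0x2; word=0x3000
[7+:4] id=-5 & 0xf = 0xb; word=0x3580
[5+:2] addr_hi=-2 & 0x3 = 0x2; word=0x35c0
[4+:1] type=0 & 0x1 = 0x0; word=0x35c0
[0+:4] kind=0 & 0xf = 0x0; word=0x35c0
word = 0x35c0 → big-endian bytes:
  [0]=0x35  [1]=0xc0

35 c0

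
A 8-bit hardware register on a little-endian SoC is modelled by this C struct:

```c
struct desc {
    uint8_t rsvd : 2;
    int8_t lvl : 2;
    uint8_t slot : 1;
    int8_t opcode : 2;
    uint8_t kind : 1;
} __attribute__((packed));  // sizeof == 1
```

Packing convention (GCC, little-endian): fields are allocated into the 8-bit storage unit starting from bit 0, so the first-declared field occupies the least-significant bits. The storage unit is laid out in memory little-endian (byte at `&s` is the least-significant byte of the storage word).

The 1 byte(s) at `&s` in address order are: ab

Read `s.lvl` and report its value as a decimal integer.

[0]=0xab (little-endian) → word 0xab
rsvd:2 @ bit 0 → (0xab>>0)&0x3 = 0x3
lvl:2 @ bit 2 → (0xab>>2)&0x3 = 0x2  ←
slot:1 @ bit 4 → (0xab>>4)&0x1 = 0x0
opcode:2 @ bit 5 → (0xab>>5)&0x3 = 0x1
kind:1 @ bit 7 → (0xab>>7)&0x1 = 0x1
lvl signed 2b, MSB=1: 2 - 4 = -2

-2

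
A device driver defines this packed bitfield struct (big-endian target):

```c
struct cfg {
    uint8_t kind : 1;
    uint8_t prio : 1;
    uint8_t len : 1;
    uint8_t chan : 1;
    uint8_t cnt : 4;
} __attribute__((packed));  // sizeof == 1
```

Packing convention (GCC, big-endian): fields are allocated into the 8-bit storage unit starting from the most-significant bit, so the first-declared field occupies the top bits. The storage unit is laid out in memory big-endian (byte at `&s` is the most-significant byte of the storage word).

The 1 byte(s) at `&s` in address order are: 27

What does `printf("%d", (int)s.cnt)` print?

7

[0]=0x27 (big-endian) → word 0x27
kind:1 @ bit 7 → (0x27>>7)&0x1 = 0x0
prio:1 @ bit 6 → (0x27>>6)&0x1 = 0x0
len:1 @ bit 5 → (0x27>>5)&0x1 = 0x1
chan:1 @ bit 4 → (0x27>>4)&0x1 = 0x0
cnt:4 @ bit 0 → (0x27>>0)&0xf = 0x7  ←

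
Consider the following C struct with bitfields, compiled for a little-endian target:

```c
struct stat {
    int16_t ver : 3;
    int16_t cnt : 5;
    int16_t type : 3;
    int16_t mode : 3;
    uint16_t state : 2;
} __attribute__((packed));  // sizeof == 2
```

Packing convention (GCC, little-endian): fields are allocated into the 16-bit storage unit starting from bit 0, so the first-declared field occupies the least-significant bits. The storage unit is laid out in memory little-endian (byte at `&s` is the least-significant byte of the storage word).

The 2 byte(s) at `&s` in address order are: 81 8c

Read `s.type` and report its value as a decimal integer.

-4

[0]=0x81 [1]=0x8c (little-endian) → word 0x8c81
ver:3 @ bit 0 → (0x8c81>>0)&0x7 = 0x1
cnt:5 @ bit 3 → (0x8c81>>3)&0x1f = 0x10
type:3 @ bit 8 → (0x8c81>>8)&0x7 = 0x4  ←
mode:3 @ bit 11 → (0x8c81>>11)&0x7 = 0x1
state:2 @ bit 14 → (0x8c81>>14)&0x3 = 0x2
type signed 3b, MSB=1: 4 - 8 = -4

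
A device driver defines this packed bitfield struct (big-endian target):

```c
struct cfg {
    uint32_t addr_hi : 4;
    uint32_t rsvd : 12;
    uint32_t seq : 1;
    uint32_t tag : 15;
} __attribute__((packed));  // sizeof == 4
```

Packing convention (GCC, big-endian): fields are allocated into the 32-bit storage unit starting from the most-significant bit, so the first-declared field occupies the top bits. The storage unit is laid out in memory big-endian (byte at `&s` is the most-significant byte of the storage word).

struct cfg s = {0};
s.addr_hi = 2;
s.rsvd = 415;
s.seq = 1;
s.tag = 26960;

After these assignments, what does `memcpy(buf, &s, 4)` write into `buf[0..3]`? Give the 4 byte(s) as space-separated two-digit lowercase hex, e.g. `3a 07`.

addr_hi:4 = 2 → 0x2 << 28 → word 0x20000000
rsvd:12 = 415 → 0x19f << 16 → word 0x219f0000
seq:1 = 1 → 0x1 << 15 → word 0x219f8000
tag:15 = 26960 → 0x6950 << 0 → word 0x219fe950
word = 0x219fe950 → big-endian bytes:
  [0]=0x21  [1]=0x9f  [2]=0xe9  [3]=0x50

21 9f e9 50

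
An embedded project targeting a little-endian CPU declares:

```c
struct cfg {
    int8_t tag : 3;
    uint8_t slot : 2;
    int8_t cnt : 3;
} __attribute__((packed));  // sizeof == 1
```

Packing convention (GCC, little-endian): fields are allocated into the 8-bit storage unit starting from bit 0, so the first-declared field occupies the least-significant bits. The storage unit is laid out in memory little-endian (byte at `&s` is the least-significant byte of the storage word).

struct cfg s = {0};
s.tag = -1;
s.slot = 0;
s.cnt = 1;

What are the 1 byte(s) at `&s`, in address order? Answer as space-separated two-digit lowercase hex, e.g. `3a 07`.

[0+:3] tag=-1 & 0x7 = 0x7; word=0x07
[3+:2] slot=0 & 0x3 = 0x0; word=0x07
[5+:3] cnt=1 & 0x7 = 0x1; word=0x27
word = 0x27 → little-endian bytes:
  [0]=0x27

27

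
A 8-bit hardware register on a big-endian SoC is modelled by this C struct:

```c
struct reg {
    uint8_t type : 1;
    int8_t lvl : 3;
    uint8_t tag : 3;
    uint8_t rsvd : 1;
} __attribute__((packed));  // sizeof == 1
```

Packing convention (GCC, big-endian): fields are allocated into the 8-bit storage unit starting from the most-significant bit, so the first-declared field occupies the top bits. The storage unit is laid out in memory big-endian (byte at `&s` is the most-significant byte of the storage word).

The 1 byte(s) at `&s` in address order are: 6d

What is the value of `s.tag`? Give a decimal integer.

[0]=0x6d (big-endian) → word 0x6d
type [7+:1] = (word>>7) & 0x1 = 0
lvl [4+:3] = (word>>4) & 0x7 = 6
tag [1+:3] = (word>>1) & 0x7 = 6  ←
rsvd [0+:1] = (word>>0) & 0x1 = 1

6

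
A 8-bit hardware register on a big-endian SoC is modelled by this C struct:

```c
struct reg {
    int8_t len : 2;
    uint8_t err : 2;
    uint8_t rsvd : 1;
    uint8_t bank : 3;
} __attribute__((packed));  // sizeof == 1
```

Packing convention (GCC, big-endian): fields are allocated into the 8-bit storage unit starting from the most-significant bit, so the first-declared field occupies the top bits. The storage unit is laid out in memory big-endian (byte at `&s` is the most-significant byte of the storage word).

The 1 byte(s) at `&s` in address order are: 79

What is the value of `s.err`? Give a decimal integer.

[0]=0x79 (big-endian) → word 0x79
len:2 @ bit 6 → (0x79>>6)&0x3 = 0x1
err:2 @ bit 4 → (0x79>>4)&0x3 = 0x3  ←
rsvd:1 @ bit 3 → (0x79>>3)&0x1 = 0x1
bank:3 @ bit 0 → (0x79>>0)&0x7 = 0x1

3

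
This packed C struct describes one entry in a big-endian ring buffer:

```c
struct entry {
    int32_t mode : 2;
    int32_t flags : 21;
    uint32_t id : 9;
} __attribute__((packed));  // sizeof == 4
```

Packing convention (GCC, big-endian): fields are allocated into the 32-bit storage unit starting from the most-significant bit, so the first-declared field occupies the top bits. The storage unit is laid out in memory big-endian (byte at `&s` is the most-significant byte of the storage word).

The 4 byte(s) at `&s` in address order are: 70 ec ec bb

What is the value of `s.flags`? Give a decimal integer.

[0]=0x70 [1]=0xec [2]=0xec [3]=0xbb (big-endian) → word 0x70ececbb
mode [30+:2] = (word>>30) & 0x3 = 1
flags [9+:21] = (word>>9) & 0x1fffff = 1603190  ←
id [0+:9] = (word>>0) & 0x1ff = 187
flags signed 21b, MSB=1: 1603190 - 2097152 = -493962

-493962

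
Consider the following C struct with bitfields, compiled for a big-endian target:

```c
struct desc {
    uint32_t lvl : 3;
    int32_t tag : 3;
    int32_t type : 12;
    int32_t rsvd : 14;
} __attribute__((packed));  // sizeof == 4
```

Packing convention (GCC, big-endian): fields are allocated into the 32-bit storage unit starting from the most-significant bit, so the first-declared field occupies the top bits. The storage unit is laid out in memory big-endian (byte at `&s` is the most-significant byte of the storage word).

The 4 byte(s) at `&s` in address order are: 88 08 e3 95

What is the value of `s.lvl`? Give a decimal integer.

4

[0]=0x88 [1]=0x08 [2]=0xe3 [3]=0x95 (big-endian) → word 0x8808e395
lvl:3 @ bit 29 → (0x8808e395>>29)&0x7 = 0x4  ←
tag:3 @ bit 26 → (0x8808e395>>26)&0x7 = 0x2
type:12 @ bit 14 → (0x8808e395>>14)&0xfff = 0x23
rsvd:14 @ bit 0 → (0x8808e395>>0)&0x3fff = 0x2395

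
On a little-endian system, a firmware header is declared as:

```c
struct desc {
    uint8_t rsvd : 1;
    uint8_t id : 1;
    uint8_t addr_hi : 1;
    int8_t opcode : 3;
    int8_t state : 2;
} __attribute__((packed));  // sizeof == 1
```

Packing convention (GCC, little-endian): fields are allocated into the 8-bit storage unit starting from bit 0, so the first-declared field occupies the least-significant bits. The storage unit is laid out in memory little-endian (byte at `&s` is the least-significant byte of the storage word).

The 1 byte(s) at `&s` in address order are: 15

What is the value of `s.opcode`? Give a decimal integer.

[0]=0x15 (little-endian) → word 0x15
rsvd [0+:1] = (word>>0) & 0x1 = 1
id [1+:1] = (word>>1) & 0x1 = 0
addr_hi [2+:1] = (word>>2) & 0x1 = 1
opcode [3+:3] = (word>>3) & 0x7 = 2  ←
state [6+:2] = (word>>6) & 0x3 = 0
opcode signed 3b, MSB=0: value = 2

2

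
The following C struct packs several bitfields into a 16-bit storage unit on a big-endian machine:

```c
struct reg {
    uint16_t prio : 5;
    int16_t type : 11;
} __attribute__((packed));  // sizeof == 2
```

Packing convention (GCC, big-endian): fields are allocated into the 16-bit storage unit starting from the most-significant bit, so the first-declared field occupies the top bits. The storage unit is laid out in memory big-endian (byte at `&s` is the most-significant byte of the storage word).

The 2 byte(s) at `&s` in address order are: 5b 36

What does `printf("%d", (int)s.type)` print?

[0]=0x5b [1]=0x36 (big-endian) → word 0x5b36
prio:5 @ bit 11 → (0x5b36>>11)&0x1f = 0xb
type:11 @ bit 0 → (0x5b36>>0)&0x7ff = 0x336  ←
type signed 11b, MSB=0: value = 822

822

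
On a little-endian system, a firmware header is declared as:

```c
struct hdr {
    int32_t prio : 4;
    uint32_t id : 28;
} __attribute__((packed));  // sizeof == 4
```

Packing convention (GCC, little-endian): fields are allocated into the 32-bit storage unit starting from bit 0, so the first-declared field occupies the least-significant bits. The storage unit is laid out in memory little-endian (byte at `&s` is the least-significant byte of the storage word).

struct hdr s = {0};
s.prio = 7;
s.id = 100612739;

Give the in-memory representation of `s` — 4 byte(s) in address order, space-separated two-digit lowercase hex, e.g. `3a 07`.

prio (4b) val=7 bits=0x7 at bit 0: 0x00000007
id (28b) val=100612739 bits=0x5ff3a83 at bit 4: 0x5ff3a837
word = 0x5ff3a837 → little-endian bytes:
  [0]=0x37  [1]=0xa8  [2]=0xf3  [3]=0x5f

37 a8 f3 5f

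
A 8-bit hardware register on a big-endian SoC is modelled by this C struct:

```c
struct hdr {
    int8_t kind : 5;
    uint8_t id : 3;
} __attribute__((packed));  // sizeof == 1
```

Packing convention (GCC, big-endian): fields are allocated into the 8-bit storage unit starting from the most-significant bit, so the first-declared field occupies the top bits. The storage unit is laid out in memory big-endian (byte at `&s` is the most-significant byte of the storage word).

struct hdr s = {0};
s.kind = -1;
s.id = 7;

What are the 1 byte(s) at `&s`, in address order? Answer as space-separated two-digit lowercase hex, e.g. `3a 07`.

[3+:5] kind=-1 & 0x1f = 0x1f; word=0xf8
[0+:3] id=7 & 0x7 = 0x7; word=0xff
word = 0xff → big-endian bytes:
  [0]=0xff

ff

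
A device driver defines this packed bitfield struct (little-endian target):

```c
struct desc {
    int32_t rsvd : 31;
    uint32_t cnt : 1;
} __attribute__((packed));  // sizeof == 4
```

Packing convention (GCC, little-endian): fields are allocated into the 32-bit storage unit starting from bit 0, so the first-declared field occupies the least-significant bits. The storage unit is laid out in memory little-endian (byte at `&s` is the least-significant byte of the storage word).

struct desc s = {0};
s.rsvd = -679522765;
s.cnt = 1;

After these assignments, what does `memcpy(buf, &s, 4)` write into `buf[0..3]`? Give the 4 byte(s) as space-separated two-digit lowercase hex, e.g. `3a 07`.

rsvd (31b) val=-679522765 bits=0x577f4e33 at bit 0: 0x577f4e33
cnt (1b) val=1 bits=0x1 at bit 31: 0xd77f4e33
word = 0xd77f4e33 → little-endian bytes:
  [0]=0x33  [1]=0x4e  [2]=0x7f  [3]=0xd7

33 4e 7f d7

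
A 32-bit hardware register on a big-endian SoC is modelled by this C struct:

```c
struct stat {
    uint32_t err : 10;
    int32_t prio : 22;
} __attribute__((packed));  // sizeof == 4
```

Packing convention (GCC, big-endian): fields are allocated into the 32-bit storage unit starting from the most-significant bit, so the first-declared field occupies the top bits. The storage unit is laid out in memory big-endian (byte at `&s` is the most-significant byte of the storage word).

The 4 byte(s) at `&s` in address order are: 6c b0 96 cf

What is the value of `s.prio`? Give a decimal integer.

[0]=0x6c [1]=0xb0 [2]=0x96 [3]=0xcf (big-endian) → word 0x6cb096cf
err:10 @ bit 22 → (0x6cb096cf>>22)&0x3ff = 0x1b2
prio:22 @ bit 0 → (0x6cb096cf>>0)&0x3fffff = 0x3096cf  ←
prio signed 22b, MSB=1: 3184335 - 4194304 = -1009969

-1009969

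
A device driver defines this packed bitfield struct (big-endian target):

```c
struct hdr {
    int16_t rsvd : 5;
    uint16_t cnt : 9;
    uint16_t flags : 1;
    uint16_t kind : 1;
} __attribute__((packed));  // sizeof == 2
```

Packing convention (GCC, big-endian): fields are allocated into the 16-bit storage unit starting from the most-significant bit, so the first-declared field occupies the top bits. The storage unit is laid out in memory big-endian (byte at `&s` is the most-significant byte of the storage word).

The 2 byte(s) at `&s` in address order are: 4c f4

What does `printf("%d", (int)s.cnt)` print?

317

[0]=0x4c [1]=0xf4 (big-endian) → word 0x4cf4
rsvd [11+:5] = (word>>11) & 0x1f = 9
cnt [2+:9] = (word>>2) & 0x1ff = 317  ←
flags [1+:1] = (word>>1) & 0x1 = 0
kind [0+:1] = (word>>0) & 0x1 = 0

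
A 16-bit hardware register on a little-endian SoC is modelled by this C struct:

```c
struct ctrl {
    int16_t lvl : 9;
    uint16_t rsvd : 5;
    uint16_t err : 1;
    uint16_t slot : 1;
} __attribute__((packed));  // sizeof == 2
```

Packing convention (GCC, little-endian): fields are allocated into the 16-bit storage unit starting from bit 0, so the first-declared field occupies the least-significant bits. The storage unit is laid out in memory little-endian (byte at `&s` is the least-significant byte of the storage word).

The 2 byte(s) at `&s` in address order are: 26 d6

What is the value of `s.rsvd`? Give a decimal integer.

[0]=0x26 [1]=0xd6 (little-endian) → word 0xd626
lvl [0+:9] = (word>>0) & 0x1ff = 38
rsvd [9+:5] = (word>>9) & 0x1f = 11  ←
err [14+:1] = (word>>14) & 0x1 = 1
slot [15+:1] = (word>>15) & 0x1 = 1

11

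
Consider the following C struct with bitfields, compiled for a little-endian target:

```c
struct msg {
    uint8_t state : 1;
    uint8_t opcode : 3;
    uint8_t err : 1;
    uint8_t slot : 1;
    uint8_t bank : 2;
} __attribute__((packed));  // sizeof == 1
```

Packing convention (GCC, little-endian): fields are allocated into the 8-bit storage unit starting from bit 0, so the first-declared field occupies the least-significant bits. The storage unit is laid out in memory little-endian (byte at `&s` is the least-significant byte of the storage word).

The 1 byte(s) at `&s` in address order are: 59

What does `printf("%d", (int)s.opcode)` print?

4

[0]=0x59 (little-endian) → word 0x59
state [0+:1] = (word>>0) & 0x1 = 1
opcode [1+:3] = (word>>1) & 0x7 = 4  ←
err [4+:1] = (word>>4) & 0x1 = 1
slot [5+:1] = (word>>5) & 0x1 = 0
bank [6+:2] = (word>>6) & 0x3 = 1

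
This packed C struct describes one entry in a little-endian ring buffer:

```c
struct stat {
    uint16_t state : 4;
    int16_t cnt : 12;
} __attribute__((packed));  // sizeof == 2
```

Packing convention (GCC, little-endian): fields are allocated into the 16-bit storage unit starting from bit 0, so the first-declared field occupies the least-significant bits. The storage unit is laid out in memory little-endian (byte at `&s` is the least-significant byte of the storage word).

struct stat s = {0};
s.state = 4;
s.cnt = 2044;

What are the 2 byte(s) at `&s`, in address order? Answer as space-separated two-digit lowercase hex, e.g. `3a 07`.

c4 7f

state:4 = 4 → 0x4 << 0 → word 0x0004
cnt:12 = 2044 → 0x7fc << 4 → word 0x7fc4
word = 0x7fc4 → little-endian bytes:
  [0]=0xc4  [1]=0x7f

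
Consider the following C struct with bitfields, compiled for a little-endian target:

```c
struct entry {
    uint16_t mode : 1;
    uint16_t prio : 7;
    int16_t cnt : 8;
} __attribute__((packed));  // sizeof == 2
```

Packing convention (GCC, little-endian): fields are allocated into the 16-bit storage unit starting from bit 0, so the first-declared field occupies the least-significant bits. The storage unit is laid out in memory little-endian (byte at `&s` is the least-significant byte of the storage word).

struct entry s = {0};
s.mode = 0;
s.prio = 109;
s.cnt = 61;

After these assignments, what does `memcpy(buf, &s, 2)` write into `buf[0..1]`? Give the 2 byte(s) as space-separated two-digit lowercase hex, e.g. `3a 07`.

da 3d

mode:1 = 0 → 0x0 << 0 → word 0x0000
prio:7 = 109 → 0x6d << 1 → word 0x00da
cnt:8 = 61 → 0x3d << 8 → word 0x3dda
word = 0x3dda → little-endian bytes:
  [0]=0xda  [1]=0x3d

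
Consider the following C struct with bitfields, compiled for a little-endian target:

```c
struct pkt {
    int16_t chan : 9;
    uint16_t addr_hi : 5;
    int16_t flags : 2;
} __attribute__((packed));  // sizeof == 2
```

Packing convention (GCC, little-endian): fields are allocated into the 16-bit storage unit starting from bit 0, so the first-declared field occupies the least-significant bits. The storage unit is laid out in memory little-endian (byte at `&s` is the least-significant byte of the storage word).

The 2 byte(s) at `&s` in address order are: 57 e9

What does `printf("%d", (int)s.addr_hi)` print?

[0]=0x57 [1]=0xe9 (little-endian) → word 0xe957
chan:9 @ bit 0 → (0xe957>>0)&0x1ff = 0x157
addr_hi:5 @ bit 9 → (0xe957>>9)&0x1f = 0x14  ←
flags:2 @ bit 14 → (0xe957>>14)&0x3 = 0x3

20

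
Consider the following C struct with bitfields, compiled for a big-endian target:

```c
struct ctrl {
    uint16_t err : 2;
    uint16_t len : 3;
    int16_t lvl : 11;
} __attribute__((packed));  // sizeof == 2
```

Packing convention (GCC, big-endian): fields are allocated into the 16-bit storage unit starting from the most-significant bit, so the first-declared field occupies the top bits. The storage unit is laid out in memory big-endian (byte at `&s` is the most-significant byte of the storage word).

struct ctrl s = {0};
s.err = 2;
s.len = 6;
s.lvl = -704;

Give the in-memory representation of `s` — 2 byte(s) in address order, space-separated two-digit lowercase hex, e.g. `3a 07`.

err (2b) val=2 bits=0x2 at bit 14: 0x8000
len (3b) val=6 bits=0x6 at bit 11: 0xb000
lvl (11b) val=-704 bits=0x540 at bit 0: 0xb540
word = 0xb540 → big-endian bytes:
  [0]=0xb5  [1]=0x40

b5 40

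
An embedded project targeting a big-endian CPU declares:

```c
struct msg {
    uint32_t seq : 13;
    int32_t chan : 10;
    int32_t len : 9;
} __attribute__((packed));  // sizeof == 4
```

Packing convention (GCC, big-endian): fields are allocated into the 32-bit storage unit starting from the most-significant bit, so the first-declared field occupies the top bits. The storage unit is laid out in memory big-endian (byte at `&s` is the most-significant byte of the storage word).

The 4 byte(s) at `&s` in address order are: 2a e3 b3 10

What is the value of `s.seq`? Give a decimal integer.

[0]=0x2a [1]=0xe3 [2]=0xb3 [3]=0x10 (big-endian) → word 0x2ae3b310
seq [19+:13] = (word>>19) & 0x1fff = 1372  ←
chan [9+:10] = (word>>9) & 0x3ff = 473
len [0+:9] = (word>>0) & 0x1ff = 272

1372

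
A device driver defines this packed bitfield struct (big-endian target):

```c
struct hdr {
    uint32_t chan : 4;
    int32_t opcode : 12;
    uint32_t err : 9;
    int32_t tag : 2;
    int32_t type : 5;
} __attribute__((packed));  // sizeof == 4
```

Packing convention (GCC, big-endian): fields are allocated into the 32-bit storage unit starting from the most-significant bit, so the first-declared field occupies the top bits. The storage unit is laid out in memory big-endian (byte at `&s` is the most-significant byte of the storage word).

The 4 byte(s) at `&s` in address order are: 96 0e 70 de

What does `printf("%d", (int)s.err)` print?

[0]=0x96 [1]=0x0e [2]=0x70 [3]=0xde (big-endian) → word 0x960e70de
chan [28+:4] = (word>>28) & 0xf = 9
opcode [16+:12] = (word>>16) & 0xfff = 1550
err [7+:9] = (word>>7) & 0x1ff = 225  ←
tag [5+:2] = (word>>5) & 0x3 = 2
type [0+:5] = (word>>0) & 0x1f = 30

225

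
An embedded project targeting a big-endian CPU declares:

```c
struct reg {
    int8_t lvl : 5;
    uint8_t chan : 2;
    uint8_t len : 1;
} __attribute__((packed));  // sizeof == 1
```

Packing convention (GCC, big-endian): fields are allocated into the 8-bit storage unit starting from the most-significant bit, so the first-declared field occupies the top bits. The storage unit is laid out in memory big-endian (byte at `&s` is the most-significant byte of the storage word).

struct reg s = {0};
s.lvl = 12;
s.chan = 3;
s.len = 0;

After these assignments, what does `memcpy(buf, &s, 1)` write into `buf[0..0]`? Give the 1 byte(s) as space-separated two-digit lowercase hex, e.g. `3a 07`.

lvl (5b) val=12 bits=0xc at bit 3: 0x60
chan (2b) val=3 bits=0x3 at bit 1: 0x66
len (1b) val=0 bits=0x0 at bit 0: 0x66
word = 0x66 → big-endian bytes:
  [0]=0x66

66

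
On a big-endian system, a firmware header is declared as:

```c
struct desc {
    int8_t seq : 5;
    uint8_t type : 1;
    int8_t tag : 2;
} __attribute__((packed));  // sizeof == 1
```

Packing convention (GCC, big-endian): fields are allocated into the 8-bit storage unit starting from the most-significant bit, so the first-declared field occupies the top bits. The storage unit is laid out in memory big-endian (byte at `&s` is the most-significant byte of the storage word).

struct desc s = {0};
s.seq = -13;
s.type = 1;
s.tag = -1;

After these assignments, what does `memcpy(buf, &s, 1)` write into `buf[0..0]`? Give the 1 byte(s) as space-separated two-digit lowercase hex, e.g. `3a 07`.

seq (5b) val=-13 bits=0x13 at bit 3: 0x98
type (1b) val=1 bits=0x1 at bit 2: 0x9c
tag (2b) val=-1 bits=0x3 at bit 0: 0x9f
word = 0x9f → big-endian bytes:
  [0]=0x9f

9f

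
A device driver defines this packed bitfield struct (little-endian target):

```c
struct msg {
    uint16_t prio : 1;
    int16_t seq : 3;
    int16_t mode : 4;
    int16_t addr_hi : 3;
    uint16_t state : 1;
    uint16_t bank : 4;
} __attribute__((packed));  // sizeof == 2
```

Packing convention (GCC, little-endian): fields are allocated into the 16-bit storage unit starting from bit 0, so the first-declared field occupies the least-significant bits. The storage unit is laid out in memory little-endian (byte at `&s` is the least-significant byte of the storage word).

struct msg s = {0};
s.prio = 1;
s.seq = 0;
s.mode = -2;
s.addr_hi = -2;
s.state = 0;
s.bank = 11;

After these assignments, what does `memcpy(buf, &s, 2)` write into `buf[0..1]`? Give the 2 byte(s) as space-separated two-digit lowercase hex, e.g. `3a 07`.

e1 b6

prio (1b) val=1 bits=0x1 at bit 0: 0x0001
seq (3b) val=0 bits=0x0 at bit 1: 0x0001
mode (4b) val=-2 bits=0xe at bit 4: 0x00e1
addr_hi (3b) val=-2 bits=0x6 at bit 8: 0x06e1
state (1b) val=0 bits=0x0 at bit 11: 0x06e1
bank (4b) val=11 bits=0xb at bit 12: 0xb6e1
word = 0xb6e1 → little-endian bytes:
  [0]=0xe1  [1]=0xb6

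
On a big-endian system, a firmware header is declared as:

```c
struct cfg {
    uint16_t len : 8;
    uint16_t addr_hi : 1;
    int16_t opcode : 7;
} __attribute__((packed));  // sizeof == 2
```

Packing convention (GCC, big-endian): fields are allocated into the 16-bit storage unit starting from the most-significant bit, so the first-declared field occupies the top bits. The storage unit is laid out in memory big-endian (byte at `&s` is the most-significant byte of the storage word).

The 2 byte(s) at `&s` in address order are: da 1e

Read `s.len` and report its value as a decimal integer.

218

[0]=0xda [1]=0x1e (big-endian) → word 0xda1e
len:8 @ bit 8 → (0xda1e>>8)&0xff = 0xda  ←
addr_hi:1 @ bit 7 → (0xda1e>>7)&0x1 = 0x0
opcode:7 @ bit 0 → (0xda1e>>0)&0x7f = 0x1e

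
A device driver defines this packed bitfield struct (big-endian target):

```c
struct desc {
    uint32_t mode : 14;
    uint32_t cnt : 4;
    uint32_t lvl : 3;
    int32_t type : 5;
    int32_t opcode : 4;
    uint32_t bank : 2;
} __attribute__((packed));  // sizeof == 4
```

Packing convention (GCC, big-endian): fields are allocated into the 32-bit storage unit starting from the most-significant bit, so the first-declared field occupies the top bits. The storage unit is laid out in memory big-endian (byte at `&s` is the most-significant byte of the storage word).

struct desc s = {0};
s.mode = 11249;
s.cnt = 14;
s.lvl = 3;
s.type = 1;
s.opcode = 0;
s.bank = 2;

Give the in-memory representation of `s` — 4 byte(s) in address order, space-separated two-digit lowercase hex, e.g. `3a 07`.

mode:14 = 11249 → 0x2bf1 << 18 → word 0xafc40000
cnt:4 = 14 → 0xe << 14 → word 0xafc78000
lvl:3 = 3 → 0x3 << 11 → word 0xafc79800
type:5 = 1 → 0x1 << 6 → word 0xafc79840
opcode:4 = 0 → 0x0 << 2 → word 0xafc79840
bank:2 = 2 → 0x2 << 0 → word 0xafc79842
word = 0xafc79842 → big-endian bytes:
  [0]=0xaf  [1]=0xc7  [2]=0x98  [3]=0x42

af c7 98 42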